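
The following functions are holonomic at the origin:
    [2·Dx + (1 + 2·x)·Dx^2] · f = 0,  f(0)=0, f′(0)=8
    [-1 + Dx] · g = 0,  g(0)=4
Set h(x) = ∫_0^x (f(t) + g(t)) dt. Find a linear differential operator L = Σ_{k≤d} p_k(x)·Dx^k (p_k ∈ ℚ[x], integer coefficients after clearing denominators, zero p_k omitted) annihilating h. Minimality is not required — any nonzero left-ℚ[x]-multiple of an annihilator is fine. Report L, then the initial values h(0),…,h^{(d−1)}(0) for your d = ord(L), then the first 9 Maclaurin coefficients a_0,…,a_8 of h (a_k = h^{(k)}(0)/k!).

L = (-10 - 4·x)·Dx^2 + (7 - 4·x - 4·x^2)·Dx^3 + (3 + 8·x + 4·x^2)·Dx^4  (order 4).
h: a_k = 0, 4, 6, -2, 17/6, -19/6, 769/180, -1097/180, 92161/10080, …
ICs: h(0) = 0, h′(0) = 4, h′′(0) = 12, h′′′(0) = -12.

f: a_k = 0, 8, -8, 32/3, -16, 128/5, -128/3, 512/7, -128, …
g: a_k = 4, 4, 2, 2/3, 1/6, 1/30, 1/180, 1/1260, 1/10080, …
h₀=f+g: left-lcm gives L₀, ord ≤ 3.
h=∫₀ˣh₀: take L = L₀·Dx.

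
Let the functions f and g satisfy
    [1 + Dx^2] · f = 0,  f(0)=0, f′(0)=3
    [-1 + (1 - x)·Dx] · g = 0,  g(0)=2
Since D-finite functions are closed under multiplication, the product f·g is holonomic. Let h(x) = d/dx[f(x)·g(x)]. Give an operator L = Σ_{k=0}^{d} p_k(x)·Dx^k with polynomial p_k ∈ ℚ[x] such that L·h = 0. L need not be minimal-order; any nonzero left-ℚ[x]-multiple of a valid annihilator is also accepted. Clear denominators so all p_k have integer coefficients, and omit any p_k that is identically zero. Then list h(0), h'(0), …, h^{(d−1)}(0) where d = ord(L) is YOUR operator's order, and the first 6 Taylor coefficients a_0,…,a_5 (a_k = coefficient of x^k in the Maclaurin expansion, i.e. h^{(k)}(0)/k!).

L = (-1 - 2·x + x^2) + (-2 + 2·x)·Dx + (1 - 2·x + x^2)·Dx^2  (order 2).
h: a_k = 6, 12, 15, 20, 101/4, 303/10, …
ICs: h(0) = 6, h′(0) = 12.

f: a_k = 0, 3, 0, -1/2, 0, 1/40, …
g: a_k = 2, 2, 2, 2, 2, 2, …
f·g: L₀ = L_f ⊗_s L_g, ord ≤ 2·1.
h₀' ⇒ L via d/dx closure of L₀.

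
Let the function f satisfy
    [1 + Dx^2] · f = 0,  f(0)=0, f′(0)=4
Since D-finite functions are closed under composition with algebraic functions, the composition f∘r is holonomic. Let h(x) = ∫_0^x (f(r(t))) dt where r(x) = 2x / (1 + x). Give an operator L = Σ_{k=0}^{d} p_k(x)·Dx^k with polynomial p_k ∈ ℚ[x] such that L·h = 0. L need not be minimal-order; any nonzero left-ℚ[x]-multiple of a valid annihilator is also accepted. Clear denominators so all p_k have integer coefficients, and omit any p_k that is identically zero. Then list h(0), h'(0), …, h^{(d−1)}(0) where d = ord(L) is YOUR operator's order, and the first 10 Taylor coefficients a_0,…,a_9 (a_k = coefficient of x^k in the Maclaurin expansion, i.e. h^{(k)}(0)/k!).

f: a_k = 0, 4, 0, -2/3, 0, 1/30, 0, -1/1260, 0, 1/90720, …
L₀ from L_f via x↦r, Dx↦r'^{-1}Dx.
h=∫₀ˣh₀: take L = L₀·Dx.
L = 4·Dx + (2 + 6·x + 6·x^2 + 2·x^3)·Dx^2 + (1 + 4·x + 6·x^2 + 4·x^3 + x^4)·Dx^3  (order 3).
h: a_k = 0, 0, 4, -8/3, 2/3, 8/5, -172/45, 40/7, -2209/315, 3032/405, …
ICs: h(0) = 0, h′(0) = 0, h′′(0) = 8.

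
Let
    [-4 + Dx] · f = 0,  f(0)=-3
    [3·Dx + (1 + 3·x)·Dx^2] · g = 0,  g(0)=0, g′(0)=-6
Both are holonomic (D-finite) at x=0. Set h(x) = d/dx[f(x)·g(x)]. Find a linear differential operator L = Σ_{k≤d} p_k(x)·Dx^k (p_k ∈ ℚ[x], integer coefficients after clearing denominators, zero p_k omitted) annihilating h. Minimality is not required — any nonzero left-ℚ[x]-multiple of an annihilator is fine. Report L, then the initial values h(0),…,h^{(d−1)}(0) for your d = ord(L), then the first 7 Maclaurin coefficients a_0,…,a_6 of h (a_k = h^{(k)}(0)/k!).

L = (40 + 96·x + 576·x^2) + (-14 - 84·x - 288·x^2)·Dx + (1 + 15·x + 36·x^2)·Dx^2  (order 2).
h: a_k = 18, 90, 270, 282, 708, -558, 15518/5, …
ICs: h(0) = 18, h′(0) = 90.

f: a_k = -3, -12, -24, -32, -32, -128/5, -256/15, …
g: a_k = 0, -6, 9, -18, 81/2, -486/5, 243, …
f·g: L₀ = L_f ⊗_s L_g, ord ≤ 1·2.
Derive L from L₀ (diff closure).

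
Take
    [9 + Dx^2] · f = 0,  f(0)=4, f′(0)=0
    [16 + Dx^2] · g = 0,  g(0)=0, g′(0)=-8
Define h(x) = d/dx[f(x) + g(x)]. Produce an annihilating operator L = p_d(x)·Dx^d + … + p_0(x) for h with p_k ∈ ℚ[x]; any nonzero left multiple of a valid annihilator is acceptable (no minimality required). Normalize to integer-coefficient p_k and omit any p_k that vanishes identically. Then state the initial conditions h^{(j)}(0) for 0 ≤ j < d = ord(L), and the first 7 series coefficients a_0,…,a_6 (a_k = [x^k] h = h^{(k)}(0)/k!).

f: a_k = 4, 0, -18, 0, 27/2, 0, -81/20, …
g: a_k = 0, -8, 0, 64/3, 0, -256/15, 0, …
Weyl lclm of L_f,L_g ⇒ L₀ (ord ≤ 4).
Derive L from L₀ (diff closure).
L = 144 + 25·Dx^2 + Dx^4  (order 4).
h: a_k = -8, -36, 64, 54, -256/3, -243/10, 2048/45, …
ICs: h(0) = -8, h′(0) = -36, h′′(0) = 128, h′′′(0) = 324.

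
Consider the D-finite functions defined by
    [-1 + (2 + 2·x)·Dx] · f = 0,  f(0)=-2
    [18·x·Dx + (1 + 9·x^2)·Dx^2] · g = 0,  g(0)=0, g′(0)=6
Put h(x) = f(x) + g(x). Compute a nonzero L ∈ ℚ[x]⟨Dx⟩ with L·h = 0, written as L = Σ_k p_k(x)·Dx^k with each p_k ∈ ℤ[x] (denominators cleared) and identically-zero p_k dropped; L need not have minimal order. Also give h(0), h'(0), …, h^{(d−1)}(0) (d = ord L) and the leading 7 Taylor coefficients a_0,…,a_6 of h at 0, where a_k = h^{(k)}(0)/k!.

L = (-36 - 90·x + 972·x^2 + 486·x^3)·Dx + (-75 - 144·x + 1818·x^2 + 3888·x^3 + 1701·x^4)·Dx^2 + (-2 + 70·x + 108·x^2 + 684·x^3 + 1134·x^4 + 486·x^5)·Dx^3  (order 3).
h: a_k = -2, 5, 1/4, -145/8, 5/64, 62173/640, 21/512, …
ICs: h(0) = -2, h′(0) = 5, h′′(0) = 1/2.

f: a_k = -2, -1, 1/4, -1/8, 5/64, -7/128, 21/512, …
g: a_k = 0, 6, 0, -18, 0, 486/5, 0, …
Sum ⇒ L₀ = lclm(L_f,L_g) in ℚ(x)⟨Dx⟩.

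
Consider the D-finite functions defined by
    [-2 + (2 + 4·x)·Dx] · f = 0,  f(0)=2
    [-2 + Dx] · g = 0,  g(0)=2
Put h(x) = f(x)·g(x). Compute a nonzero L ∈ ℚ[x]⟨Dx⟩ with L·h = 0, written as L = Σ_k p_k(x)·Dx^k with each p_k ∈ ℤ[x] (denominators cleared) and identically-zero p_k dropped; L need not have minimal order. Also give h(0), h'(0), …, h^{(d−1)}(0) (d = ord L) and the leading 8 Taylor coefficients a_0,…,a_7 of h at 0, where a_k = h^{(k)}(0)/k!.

L = (-3 - 4·x) + (1 + 2·x)·Dx  (order 1).
h: a_k = 4, 12, 14, 34/3, 11/2, 107/30, -89/180, 1123/420, …
ICs: h(0) = 4.

f: a_k = 2, 2, -1, 1, -5/4, 7/4, -21/8, 33/8, …
g: a_k = 2, 4, 4, 8/3, 4/3, 8/15, 8/45, 16/315, …
Product ⇒ symmetric product L₀, ord ≤ 1.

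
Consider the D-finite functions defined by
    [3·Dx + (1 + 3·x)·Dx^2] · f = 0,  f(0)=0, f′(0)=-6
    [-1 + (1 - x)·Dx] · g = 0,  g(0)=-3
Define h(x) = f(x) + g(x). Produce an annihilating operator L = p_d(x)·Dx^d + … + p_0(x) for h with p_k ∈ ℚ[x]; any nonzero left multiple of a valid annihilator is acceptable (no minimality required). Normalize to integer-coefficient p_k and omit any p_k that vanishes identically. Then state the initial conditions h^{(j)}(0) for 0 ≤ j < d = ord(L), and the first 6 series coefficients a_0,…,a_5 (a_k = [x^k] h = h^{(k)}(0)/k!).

f: a_k = 0, -6, 9, -18, 81/2, -486/5, …
g: a_k = -3, -3, -3, -3, -3, -3, …
L₀ := lclm(L_f,L_g); ord L₀ ≤ 2+1.
L = (-54 - 18·x)·Dx + (12 - 72·x - 36·x^2)·Dx^2 + (5 + 13·x - 9·x^2 - 9·x^3)·Dx^3  (order 3).
h: a_k = -3, -9, 6, -21, 75/2, -501/5, …
ICs: h(0) = -3, h′(0) = -9, h′′(0) = 12.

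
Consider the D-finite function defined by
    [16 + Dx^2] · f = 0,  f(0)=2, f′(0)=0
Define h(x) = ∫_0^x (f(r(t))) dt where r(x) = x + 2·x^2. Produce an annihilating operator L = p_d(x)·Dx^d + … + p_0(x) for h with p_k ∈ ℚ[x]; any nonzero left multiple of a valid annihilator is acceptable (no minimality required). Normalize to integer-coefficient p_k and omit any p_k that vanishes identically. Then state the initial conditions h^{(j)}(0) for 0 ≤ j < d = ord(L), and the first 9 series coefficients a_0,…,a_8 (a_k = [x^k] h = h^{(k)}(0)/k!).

L = (16 + 192·x + 768·x^2 + 1024·x^3)·Dx - 4·Dx^2 + (1 + 4·x)·Dx^3  (order 3).
h: a_k = 0, 2, 0, -16/3, -16, -128/15, 256/9, 22528/315, 1024/15, …
ICs: h(0) = 0, h′(0) = 2, h′′(0) = 0.

f: a_k = 2, 0, -16, 0, 64/3, 0, -512/45, 0, 1024/315, …
f∘r: x↦r, Dx↦Dx/r' in L_f ⇒ L₀.
h=∫₀ˣh₀: take L = L₀·Dx.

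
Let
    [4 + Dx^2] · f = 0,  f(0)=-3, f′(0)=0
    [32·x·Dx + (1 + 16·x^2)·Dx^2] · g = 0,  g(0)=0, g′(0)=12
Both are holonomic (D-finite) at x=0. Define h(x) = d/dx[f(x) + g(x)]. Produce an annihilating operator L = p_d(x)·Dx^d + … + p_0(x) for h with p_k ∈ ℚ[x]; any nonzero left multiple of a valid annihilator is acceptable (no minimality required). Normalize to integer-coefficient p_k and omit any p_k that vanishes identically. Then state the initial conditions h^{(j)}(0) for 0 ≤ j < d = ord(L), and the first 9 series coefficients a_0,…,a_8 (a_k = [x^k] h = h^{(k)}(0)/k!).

f: a_k = -3, 0, 6, 0, -2, 0, 4/15, 0, -2/105, …
g: a_k = 0, 12, 0, -64, 0, 3072/5, 0, -49152/7, 0, …
f+g: L₀ = lclm(L_f,L_g), ord ≤ 2+2.
Derive L from L₀ (diff closure).
L = (-6016·x + 102400·x^3 + 32768·x^5) + (-28 + 1216·x^2 + 27648·x^4 + 16384·x^6)·Dx + (-1504·x + 25600·x^3 + 8192·x^5)·Dx^2 + (-7 + 304·x^2 + 6912·x^4 + 4096·x^6)·Dx^3  (order 3).
h: a_k = 12, 12, -192, -8, 3072, 8/5, -49152, -16/105, 786432, …
ICs: h(0) = 12, h′(0) = 12, h′′(0) = -384.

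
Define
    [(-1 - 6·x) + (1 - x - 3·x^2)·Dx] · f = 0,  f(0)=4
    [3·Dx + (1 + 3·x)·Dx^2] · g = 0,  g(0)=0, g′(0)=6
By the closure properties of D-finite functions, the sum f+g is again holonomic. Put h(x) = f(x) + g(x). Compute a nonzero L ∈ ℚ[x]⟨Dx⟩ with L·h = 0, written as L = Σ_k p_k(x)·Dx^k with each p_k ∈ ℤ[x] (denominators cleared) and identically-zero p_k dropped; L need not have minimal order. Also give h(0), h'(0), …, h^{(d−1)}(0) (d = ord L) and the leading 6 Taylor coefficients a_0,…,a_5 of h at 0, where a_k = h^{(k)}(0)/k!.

f: a_k = 4, 4, 16, 28, 76, 160, …
g: a_k = 0, 6, -9, 18, -81/2, 486/5, …
Weyl lclm of L_f,L_g ⇒ L₀ (ord ≤ 3).
L = (270 + 1422·x + 3780·x^2 + 2916·x^3 + 2916·x^4)·Dx + (24 + 468·x + 2736·x^2 + 5616·x^3 + 5994·x^4 + 4860·x^5)·Dx^2 + (-11 - 79·x - 129·x^2 + 171·x^3 + 783·x^4 + 1377·x^5 + 972·x^6)·Dx^3  (order 3).
h: a_k = 4, 10, 7, 46, 71/2, 1286/5, …
ICs: h(0) = 4, h′(0) = 10, h′′(0) = 14.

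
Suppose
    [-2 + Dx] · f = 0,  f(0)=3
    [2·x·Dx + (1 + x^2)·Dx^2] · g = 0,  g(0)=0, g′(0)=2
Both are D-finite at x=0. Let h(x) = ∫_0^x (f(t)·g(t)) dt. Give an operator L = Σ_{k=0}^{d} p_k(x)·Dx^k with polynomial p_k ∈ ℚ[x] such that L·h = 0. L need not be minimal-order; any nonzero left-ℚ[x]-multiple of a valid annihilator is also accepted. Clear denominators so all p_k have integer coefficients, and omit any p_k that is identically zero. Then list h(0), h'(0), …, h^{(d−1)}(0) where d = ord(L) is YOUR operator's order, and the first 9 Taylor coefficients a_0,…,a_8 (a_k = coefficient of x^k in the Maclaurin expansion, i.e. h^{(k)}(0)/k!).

L = (4 - 4·x + 4·x^2)·Dx + (-4 + 2·x - 4·x^2)·Dx^2 + (1 + x^2)·Dx^3  (order 3).
h: a_k = 0, 0, 3, 4, 5/2, 4/5, 1/5, 4/21, 13/140, …
ICs: h(0) = 0, h′(0) = 0, h′′(0) = 6.

f: a_k = 3, 6, 6, 4, 2, 4/5, 4/15, 8/105, 2/105, …
g: a_k = 0, 2, 0, -2/3, 0, 2/5, 0, -2/7, 0, …
h₀=f·g: eliminate ⇒ L₀, order ≤ 1·2.
Integrate: L := L₀·Dx.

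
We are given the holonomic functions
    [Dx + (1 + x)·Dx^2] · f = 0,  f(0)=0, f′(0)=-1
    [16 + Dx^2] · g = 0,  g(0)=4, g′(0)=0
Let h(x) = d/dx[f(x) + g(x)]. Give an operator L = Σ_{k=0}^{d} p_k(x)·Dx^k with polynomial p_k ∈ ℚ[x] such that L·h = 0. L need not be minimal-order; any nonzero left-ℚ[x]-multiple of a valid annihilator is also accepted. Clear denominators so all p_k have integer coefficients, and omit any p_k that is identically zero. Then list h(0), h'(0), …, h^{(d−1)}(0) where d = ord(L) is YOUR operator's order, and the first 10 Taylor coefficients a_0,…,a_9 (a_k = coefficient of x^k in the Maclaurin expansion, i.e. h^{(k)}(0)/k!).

L = (176 + 256·x + 128·x^2) + (144 + 400·x + 384·x^2 + 128·x^3)·Dx + (11 + 16·x + 8·x^2)·Dx^2 + (9 + 25·x + 24·x^2 + 8·x^3)·Dx^3  (order 3).
h: a_k = -1, -63, -1, 515/3, -1, -2033/15, -1, 16699/315, -1, -29933/2835, …
ICs: h(0) = -1, h′(0) = -63, h′′(0) = -2.

f: a_k = 0, -1, 1/2, -1/3, 1/4, -1/5, 1/6, -1/7, 1/8, -1/9, …
g: a_k = 4, 0, -32, 0, 128/3, 0, -1024/45, 0, 2048/315, 0, …
Weyl lclm of L_f,L_g ⇒ L₀ (ord ≤ 4).
Derive L from L₀ (diff closure).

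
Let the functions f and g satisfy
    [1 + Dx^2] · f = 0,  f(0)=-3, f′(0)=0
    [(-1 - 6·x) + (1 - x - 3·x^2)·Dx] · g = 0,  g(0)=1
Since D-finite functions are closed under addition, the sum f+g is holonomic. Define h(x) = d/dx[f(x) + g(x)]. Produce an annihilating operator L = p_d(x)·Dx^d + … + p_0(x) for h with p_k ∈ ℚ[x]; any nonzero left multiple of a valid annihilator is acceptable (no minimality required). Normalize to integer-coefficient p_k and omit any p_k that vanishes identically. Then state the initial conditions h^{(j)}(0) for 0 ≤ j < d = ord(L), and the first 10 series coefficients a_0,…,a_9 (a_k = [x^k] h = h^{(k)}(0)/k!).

f: a_k = -3, 0, 3/2, 0, -1/8, 0, 1/240, 0, -1/13440, 0, …
g: a_k = 1, 1, 4, 7, 19, 40, 97, 217, 508, 1159, …
Sum ⇒ L₀ = lclm(L_f,L_g) in ℚ(x)⟨Dx⟩.
h₀' ⇒ L via d/dx closure of L₀.
L = (464 + 2522·x + 8618·x^2 + 6330·x^3 + 9630·x^4 + 486·x^5 + 486·x^6) + (-43 - 249·x + 114·x^2 + 559·x^3 + 1500·x^4 + 1863·x^5 + 189·x^6 + 162·x^7)·Dx + (464 + 2522·x + 8618·x^2 + 6330·x^3 + 9630·x^4 + 486·x^5 + 486·x^6)·Dx^2 + (-43 - 249·x + 114·x^2 + 559·x^3 + 1500·x^4 + 1863·x^5 + 189·x^6 + 162·x^7)·Dx^3  (order 3).
h: a_k = 1, 11, 21, 151/2, 200, 23281/40, 1519, 6827519/1680, 10431, 3245356801/120960, …
ICs: h(0) = 1, h′(0) = 11, h′′(0) = 42.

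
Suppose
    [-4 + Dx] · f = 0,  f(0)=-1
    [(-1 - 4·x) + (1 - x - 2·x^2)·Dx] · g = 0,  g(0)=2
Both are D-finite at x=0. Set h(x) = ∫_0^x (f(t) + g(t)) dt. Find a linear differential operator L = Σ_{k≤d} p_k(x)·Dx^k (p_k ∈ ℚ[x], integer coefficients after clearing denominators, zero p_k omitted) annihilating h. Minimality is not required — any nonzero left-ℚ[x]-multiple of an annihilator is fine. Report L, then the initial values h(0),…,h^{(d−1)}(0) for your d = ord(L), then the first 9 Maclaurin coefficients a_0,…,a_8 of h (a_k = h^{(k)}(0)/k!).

L = (8 + 192·x^2 + 128·x^3)·Dx + (10 - 44·x - 72·x^2 + 64·x^3 + 64·x^4)·Dx^2 + (-3 + 11·x + 6·x^2 - 24·x^3 - 16·x^4)·Dx^3  (order 3).
h: a_k = 0, 1, -1, -2/3, -1/6, 34/15, 251/45, 3614/315, 26263/1260, …
ICs: h(0) = 0, h′(0) = 1, h′′(0) = -2.

f: a_k = -1, -4, -8, -32/3, -32/3, -128/15, -256/45, -1024/315, -512/315, …
g: a_k = 2, 2, 6, 10, 22, 42, 86, 170, 342, …
Sum ⇒ L₀ = lclm(L_f,L_g) in ℚ(x)⟨Dx⟩.
h=∫h₀ ⇒ L = L₀·Dx.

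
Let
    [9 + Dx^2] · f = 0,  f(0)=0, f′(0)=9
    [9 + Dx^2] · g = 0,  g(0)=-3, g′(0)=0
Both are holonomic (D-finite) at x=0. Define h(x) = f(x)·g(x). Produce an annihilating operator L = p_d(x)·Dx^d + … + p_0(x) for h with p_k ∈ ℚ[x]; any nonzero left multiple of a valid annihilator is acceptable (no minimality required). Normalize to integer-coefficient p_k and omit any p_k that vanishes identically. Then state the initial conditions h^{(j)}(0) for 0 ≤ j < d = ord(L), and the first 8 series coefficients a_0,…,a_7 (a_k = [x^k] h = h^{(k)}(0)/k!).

f: a_k = 0, 9, 0, -27/2, 0, 243/40, 0, -729/560, …
g: a_k = -3, 0, 27/2, 0, -81/8, 0, 243/80, 0, …
L₀ := L_f ⊗_s L_g (sym. prod.), ord ≤ 4.
L = 36·Dx + Dx^3  (order 3).
h: a_k = 0, -27, 0, 162, 0, -1458/5, 0, 8748/35, …
ICs: h(0) = 0, h′(0) = -27, h′′(0) = 0.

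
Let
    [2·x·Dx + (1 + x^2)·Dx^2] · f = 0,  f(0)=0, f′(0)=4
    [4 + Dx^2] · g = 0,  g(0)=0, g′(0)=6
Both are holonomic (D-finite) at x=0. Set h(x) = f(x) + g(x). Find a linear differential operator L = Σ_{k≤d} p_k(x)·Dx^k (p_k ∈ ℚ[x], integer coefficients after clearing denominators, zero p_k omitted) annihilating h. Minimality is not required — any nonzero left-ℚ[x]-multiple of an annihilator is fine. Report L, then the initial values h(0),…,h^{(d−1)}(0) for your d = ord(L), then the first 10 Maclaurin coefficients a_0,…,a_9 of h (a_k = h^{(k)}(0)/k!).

f: a_k = 0, 4, 0, -4/3, 0, 4/5, 0, -4/7, 0, 4/9, …
g: a_k = 0, 6, 0, -4, 0, 4/5, 0, -8/105, 0, 4/945, …
Weyl lclm of L_f,L_g ⇒ L₀ (ord ≤ 4).
L = (-32·x + 80·x^3 + 16·x^5)·Dx + (4 + 32·x^2 + 36·x^4 + 8·x^6)·Dx^2 + (-8·x + 20·x^3 + 4·x^5)·Dx^3 + (1 + 8·x^2 + 9·x^4 + 2·x^6)·Dx^4  (order 4).
h: a_k = 0, 10, 0, -16/3, 0, 8/5, 0, -68/105, 0, 424/945, …
ICs: h(0) = 0, h′(0) = 10, h′′(0) = 0, h′′′(0) = -32.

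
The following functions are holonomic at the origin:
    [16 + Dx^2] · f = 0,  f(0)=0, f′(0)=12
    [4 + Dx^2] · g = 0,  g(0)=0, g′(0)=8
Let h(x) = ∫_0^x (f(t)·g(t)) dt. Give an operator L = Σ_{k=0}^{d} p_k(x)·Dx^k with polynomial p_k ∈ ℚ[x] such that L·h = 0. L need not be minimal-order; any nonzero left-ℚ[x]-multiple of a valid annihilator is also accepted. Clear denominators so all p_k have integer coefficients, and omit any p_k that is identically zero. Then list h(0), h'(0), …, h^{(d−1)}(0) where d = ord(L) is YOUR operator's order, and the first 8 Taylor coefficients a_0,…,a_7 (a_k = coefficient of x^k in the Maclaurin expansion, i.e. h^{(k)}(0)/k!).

f: a_k = 0, 12, 0, -32, 0, 128/5, 0, -1024/105, …
g: a_k = 0, 8, 0, -16/3, 0, 16/15, 0, -32/315, …
L₀ := L_f ⊗_s L_g (sym. prod.), ord ≤ 4.
Integrate: L := L₀·Dx.
L = 144·Dx + 40·Dx^3 + Dx^5  (order 5).
h: a_k = 0, 0, 0, 32, 0, -64, 0, 832/15, …
ICs: h(0) = 0, h′(0) = 0, h′′(0) = 0, h′′′(0) = 192, h′′′′(0) = 0.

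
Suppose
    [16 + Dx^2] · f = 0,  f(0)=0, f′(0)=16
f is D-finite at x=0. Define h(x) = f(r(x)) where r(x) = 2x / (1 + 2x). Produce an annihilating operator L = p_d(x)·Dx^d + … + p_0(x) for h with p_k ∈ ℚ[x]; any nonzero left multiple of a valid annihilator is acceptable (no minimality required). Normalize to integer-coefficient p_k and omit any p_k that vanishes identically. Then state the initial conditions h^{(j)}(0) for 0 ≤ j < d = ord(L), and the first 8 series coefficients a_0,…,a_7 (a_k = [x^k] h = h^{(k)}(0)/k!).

L = 64 + (4 + 24·x + 48·x^2 + 32·x^3)·Dx + (1 + 8·x + 24·x^2 + 32·x^3 + 16·x^4)·Dx^2  (order 2).
h: a_k = 0, 32, -64, -640/3, 1792, -98816/15, 15360, -5040128/315, …
ICs: h(0) = 0, h′(0) = 32.

f: a_k = 0, 16, 0, -128/3, 0, 512/15, 0, -4096/315, …
h₀=f(r): pull back L_f along r ⇒ L₀.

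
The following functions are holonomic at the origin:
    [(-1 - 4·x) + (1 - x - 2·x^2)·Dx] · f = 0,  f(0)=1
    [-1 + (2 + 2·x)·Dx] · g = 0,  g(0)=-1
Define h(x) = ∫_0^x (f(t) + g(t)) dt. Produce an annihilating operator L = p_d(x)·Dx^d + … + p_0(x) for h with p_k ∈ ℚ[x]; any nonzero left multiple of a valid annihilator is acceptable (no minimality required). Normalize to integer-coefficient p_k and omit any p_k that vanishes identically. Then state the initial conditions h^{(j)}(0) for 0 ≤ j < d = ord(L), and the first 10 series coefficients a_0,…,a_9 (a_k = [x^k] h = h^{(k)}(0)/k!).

f: a_k = 1, 1, 3, 5, 11, 21, 43, 85, 171, 341, …
g: a_k = -1, -1/2, 1/8, -1/16, 5/128, -7/256, 21/1024, -33/2048, 429/32768, -715/65536, …
h₀=f+g: left-lcm gives L₀, ord ≤ 2.
Integrate: L := L₀·Dx.
L = (-13 - 26·x - 40·x^2)·Dx + (25 + 69·x + 144·x^2 + 100·x^3)·Dx^2 + (-2 - 20·x + 6·x^2 + 64·x^3 + 40·x^4)·Dx^3  (order 3).
h: a_k = 0, 0, 1/4, 25/24, 79/64, 1413/640, 5369/1536, 44053/7168, 174047/16384, 1867919/98304, …
ICs: h(0) = 0, h′(0) = 0, h′′(0) = 1/2.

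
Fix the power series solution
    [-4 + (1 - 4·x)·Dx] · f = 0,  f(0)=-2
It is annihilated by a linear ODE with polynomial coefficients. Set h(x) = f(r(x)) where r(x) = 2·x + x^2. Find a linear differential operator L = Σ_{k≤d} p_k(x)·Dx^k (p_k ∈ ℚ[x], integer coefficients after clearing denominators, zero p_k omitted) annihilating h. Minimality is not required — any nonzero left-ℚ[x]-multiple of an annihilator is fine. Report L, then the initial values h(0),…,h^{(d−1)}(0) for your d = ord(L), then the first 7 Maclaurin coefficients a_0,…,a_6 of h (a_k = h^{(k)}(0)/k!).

L = (8 + 8·x) + (-1 + 8·x + 4·x^2)·Dx  (order 1).
h: a_k = -2, -16, -136, -1152, -9760, -82688, -700544, …
ICs: h(0) = -2.

f: a_k = -2, -8, -32, -128, -512, -2048, -8192, …
f∘r: x↦r, Dx↦Dx/r' in L_f ⇒ L₀.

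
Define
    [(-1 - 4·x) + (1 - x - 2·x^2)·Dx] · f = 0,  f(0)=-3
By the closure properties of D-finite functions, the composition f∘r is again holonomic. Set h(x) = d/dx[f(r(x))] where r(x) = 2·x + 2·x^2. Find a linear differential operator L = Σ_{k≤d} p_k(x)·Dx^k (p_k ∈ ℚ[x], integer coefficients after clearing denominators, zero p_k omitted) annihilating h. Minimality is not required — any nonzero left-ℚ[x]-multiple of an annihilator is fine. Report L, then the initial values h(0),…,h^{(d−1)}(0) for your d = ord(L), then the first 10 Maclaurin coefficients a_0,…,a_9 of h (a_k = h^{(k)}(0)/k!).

L = (14 + 108·x + 444·x^2 + 1312·x^3 + 2256·x^4 + 1920·x^5 + 640·x^6) + (-1 - 8·x + 6·x^2 + 148·x^3 + 440·x^4 + 624·x^5 + 448·x^6 + 128·x^7)·Dx  (order 1).
h: a_k = -6, -84, -576, -3696, -22440, -129744, -731136, -4034688, -21915360, -117576000, …
ICs: h(0) = -6.

f: a_k = -3, -3, -9, -15, -33, -63, -129, -255, -513, -1023, …
f∘r: x↦r, Dx↦Dx/r' in L_f ⇒ L₀.
h₀' ⇒ L via d/dx closure of L₀.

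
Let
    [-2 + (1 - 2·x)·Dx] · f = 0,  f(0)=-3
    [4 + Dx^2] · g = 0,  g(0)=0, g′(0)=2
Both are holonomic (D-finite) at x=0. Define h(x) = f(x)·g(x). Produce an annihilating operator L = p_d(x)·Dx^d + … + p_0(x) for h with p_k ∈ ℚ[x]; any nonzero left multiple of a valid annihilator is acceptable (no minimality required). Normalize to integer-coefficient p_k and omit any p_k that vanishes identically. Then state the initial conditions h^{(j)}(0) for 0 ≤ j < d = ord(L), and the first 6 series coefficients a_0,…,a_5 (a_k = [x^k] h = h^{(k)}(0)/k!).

f: a_k = -3, -6, -12, -24, -48, -96, …
g: a_k = 0, 2, 0, -4/3, 0, 4/15, …
h₀=f·g: eliminate ⇒ L₀, order ≤ 1·2.
L = (-4 + 8·x) + 4·Dx + (-1 + 2·x)·Dx^2  (order 2).
h: a_k = 0, -6, -12, -20, -40, -404/5, …
ICs: h(0) = 0, h′(0) = -6.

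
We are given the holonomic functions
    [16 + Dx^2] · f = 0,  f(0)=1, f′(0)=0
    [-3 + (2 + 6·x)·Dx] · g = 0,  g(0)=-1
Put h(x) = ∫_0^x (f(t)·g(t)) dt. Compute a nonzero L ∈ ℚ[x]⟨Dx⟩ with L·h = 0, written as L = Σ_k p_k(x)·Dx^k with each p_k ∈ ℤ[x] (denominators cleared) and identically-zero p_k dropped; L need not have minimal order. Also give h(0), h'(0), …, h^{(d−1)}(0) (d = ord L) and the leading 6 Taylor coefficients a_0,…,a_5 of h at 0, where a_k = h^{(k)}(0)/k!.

L = (91 + 384·x + 576·x^2)·Dx + (-12 - 36·x)·Dx^2 + (4 + 24·x + 36·x^2)·Dx^3  (order 3).
h: a_k = 0, -1, -3/4, 73/24, 165/64, -6337/1920, …
ICs: h(0) = 0, h′(0) = -1, h′′(0) = -3/2.

f: a_k = 1, 0, -8, 0, 32/3, 0, …
g: a_k = -1, -3/2, 9/8, -27/16, 405/128, -1701/256, …
Sym-product of L_f,L_g gives L₀ (≤ ord 2).
h=∫h₀ ⇒ L = L₀·Dx.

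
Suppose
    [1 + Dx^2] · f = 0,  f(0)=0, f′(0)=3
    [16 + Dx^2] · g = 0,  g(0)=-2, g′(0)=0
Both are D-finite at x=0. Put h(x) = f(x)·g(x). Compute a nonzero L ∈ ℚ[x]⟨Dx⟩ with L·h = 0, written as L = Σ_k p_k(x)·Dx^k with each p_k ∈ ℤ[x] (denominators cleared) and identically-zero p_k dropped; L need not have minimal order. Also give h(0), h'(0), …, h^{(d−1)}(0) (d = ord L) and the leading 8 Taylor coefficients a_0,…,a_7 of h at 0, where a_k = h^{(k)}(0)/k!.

L = 225 + 34·Dx^2 + Dx^4  (order 4).
h: a_k = 0, -6, 0, 49, 0, -1441/20, 0, 37969/840, …
ICs: h(0) = 0, h′(0) = -6, h′′(0) = 0, h′′′(0) = 294.

f: a_k = 0, 3, 0, -1/2, 0, 1/40, 0, -1/1680, …
g: a_k = -2, 0, 16, 0, -64/3, 0, 512/45, 0, …
Product ⇒ symmetric product L₀, ord ≤ 4.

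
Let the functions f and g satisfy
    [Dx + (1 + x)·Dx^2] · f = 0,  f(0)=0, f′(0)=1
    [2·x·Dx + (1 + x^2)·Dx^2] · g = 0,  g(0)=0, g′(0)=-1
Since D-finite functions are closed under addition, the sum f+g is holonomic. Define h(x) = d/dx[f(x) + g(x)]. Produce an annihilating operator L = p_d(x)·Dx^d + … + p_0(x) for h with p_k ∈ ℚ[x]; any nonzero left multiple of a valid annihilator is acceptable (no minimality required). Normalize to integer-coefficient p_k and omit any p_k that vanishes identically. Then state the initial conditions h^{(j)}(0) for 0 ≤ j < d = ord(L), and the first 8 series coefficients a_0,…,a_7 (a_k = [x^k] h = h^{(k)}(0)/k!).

L = (-2 - 6·x + 6·x^2 + 2·x^3) + (-4 - 4·x + 12·x^3 + 4·x^4)·Dx + (-1 + x + 2·x^2 + 2·x^3 + 3·x^4 + x^5)·Dx^2  (order 2).
h: a_k = 0, -1, 2, -1, 0, -1, 2, -1, …
ICs: h(0) = 0, h′(0) = -1.

f: a_k = 0, 1, -1/2, 1/3, -1/4, 1/5, -1/6, 1/7, …
g: a_k = 0, -1, 0, 1/3, 0, -1/5, 0, 1/7, …
L₀ := lclm(L_f,L_g); ord L₀ ≤ 2+2.
Differentiate: ansatz ord ≤ ord L₀ ⇒ L.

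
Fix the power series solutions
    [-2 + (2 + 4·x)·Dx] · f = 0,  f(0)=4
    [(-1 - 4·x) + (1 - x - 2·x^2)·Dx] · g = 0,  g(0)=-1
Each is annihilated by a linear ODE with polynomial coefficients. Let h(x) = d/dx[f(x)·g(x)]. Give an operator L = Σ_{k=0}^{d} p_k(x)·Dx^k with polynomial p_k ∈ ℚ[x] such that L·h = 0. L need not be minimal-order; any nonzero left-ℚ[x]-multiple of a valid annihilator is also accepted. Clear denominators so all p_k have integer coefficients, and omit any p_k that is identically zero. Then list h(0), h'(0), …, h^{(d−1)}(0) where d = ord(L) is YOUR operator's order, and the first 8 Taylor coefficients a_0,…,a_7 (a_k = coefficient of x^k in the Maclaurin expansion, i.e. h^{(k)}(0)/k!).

f: a_k = 4, 4, -2, 2, -5/2, 7/2, -21/4, 33/4, …
g: a_k = -1, -1, -3, -5, -11, -21, -43, -85, …
Sym-product of L_f,L_g gives L₀ (≤ ord 1).
Differentiate: ansatz ord ≤ ord L₀ ⇒ L.
L = (7 + 48·x + 99·x^2 + 100·x^3 + 60·x^4) + (-2 - 7·x - 3·x^2 + 22·x^3 + 44·x^4 + 24·x^5)·Dx  (order 1).
h: a_k = -8, -28, -96, -230, -625, -2817/2, -3451, -30371/4, …
ICs: h(0) = -8.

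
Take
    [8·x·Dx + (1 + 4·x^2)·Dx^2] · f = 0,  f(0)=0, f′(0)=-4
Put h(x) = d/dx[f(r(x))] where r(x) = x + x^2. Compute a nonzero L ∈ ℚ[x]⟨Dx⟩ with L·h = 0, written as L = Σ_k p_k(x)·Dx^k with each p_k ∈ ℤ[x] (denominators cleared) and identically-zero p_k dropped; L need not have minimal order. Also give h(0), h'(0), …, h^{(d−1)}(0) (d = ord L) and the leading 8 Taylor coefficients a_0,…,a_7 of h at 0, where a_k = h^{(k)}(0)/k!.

L = (-2 + 8·x + 32·x^2 + 48·x^3 + 24·x^4) + (1 + 2·x + 4·x^2 + 16·x^3 + 20·x^4 + 8·x^5)·Dx  (order 1).
h: a_k = -4, -8, 16, 64, 16, -352, -640, 1024, …
ICs: h(0) = -4.

f: a_k = 0, -4, 0, 16/3, 0, -64/5, 0, 256/7, …
L₀ from L_f via x↦r, Dx↦r'^{-1}Dx.
h=h₀': d/dx-closure on L₀ ⇒ L.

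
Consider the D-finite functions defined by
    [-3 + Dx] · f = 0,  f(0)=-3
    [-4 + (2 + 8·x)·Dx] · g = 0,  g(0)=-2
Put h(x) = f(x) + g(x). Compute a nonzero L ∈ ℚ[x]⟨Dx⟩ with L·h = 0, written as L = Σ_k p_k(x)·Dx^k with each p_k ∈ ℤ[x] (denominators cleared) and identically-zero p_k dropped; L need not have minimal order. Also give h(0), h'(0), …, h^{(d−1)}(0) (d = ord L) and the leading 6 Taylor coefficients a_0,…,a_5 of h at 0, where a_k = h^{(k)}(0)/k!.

f: a_k = -3, -9, -27/2, -27/2, -81/8, -243/40, …
g: a_k = -2, -4, 4, -8, 20, -56, …
h₀=f+g: left-lcm gives L₀, ord ≤ 2.
L = (30 + 72·x) + (-13 - 72·x - 144·x^2)·Dx + (1 + 16·x + 48·x^2)·Dx^2  (order 2).
h: a_k = -5, -13, -19/2, -43/2, 79/8, -2483/40, …
ICs: h(0) = -5, h′(0) = -13.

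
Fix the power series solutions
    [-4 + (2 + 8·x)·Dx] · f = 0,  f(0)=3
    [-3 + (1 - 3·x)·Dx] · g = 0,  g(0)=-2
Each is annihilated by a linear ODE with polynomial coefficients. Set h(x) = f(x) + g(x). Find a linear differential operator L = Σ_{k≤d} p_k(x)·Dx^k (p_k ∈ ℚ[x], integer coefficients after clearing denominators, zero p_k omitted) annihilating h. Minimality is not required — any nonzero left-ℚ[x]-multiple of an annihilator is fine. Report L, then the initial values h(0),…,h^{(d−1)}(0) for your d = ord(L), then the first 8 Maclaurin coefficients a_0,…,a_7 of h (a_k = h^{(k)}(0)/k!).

L = (48 + 108·x) + (-22 - 120·x - 324·x^2)·Dx + (1 + 19·x + 6·x^2 - 216·x^3)·Dx^2  (order 2).
h: a_k = 1, 0, -24, -42, -192, -402, -1710, -3582, …
ICs: h(0) = 1, h′(0) = 0.

f: a_k = 3, 6, -6, 12, -30, 84, -252, 792, …
g: a_k = -2, -6, -18, -54, -162, -486, -1458, -4374, …
f+g: L₀ = lclm(L_f,L_g), ord ≤ 1+1.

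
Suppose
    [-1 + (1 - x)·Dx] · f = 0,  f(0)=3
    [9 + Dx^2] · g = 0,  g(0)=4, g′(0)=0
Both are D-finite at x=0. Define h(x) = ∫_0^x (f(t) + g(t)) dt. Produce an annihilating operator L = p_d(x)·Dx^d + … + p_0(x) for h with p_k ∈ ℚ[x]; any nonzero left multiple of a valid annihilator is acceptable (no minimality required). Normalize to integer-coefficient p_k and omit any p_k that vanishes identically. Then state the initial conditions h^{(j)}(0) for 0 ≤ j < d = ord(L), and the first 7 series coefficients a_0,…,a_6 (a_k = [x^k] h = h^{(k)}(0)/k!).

f: a_k = 3, 3, 3, 3, 3, 3, 3, …
g: a_k = 4, 0, -18, 0, 27/2, 0, -81/20, …
L₀ := lclm(L_f,L_g); ord L₀ ≤ 1+2.
h=∫h₀ ⇒ L = L₀·Dx.
L = (135 - 162·x + 81·x^2)·Dx + (-99 + 261·x - 243·x^2 + 81·x^3)·Dx^2 + (15 - 18·x + 9·x^2)·Dx^3 + (-11 + 29·x - 27·x^2 + 9·x^3)·Dx^4  (order 4).
h: a_k = 0, 7, 3/2, -5, 3/4, 33/10, 1/2, …
ICs: h(0) = 0, h′(0) = 7, h′′(0) = 3, h′′′(0) = -30.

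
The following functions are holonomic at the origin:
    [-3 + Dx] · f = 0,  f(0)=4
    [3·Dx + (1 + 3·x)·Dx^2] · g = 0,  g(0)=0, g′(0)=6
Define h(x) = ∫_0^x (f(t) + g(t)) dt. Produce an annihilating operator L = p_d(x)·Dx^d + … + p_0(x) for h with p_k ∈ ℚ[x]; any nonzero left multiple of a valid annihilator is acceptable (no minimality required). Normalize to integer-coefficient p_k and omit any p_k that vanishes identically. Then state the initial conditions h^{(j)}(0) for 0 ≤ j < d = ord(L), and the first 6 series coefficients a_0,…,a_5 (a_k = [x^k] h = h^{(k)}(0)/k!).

L = (-27 - 27·x)·Dx^2 + (3 - 18·x - 27·x^2)·Dx^3 + (2 + 9·x + 9·x^2)·Dx^4  (order 4).
h: a_k = 0, 4, 9, 3, 9, -27/5, …
ICs: h(0) = 0, h′(0) = 4, h′′(0) = 18, h′′′(0) = 18.

f: a_k = 4, 12, 18, 18, 27/2, 81/10, …
g: a_k = 0, 6, -9, 18, -81/2, 486/5, …
h₀=f+g: left-lcm gives L₀, ord ≤ 3.
Integrate: L := L₀·Dx.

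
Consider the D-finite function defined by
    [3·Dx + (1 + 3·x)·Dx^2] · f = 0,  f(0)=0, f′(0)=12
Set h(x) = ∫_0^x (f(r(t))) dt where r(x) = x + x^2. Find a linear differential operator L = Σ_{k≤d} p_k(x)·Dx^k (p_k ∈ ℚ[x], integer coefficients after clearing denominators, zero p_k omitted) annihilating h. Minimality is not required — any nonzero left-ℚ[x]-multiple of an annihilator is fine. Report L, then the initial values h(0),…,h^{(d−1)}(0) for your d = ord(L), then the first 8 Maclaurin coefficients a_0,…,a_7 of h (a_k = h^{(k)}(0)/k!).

f: a_k = 0, 12, -18, 36, -81, 972/5, -486, 8748/7, …
h₀=f(r): pull back L_f along r ⇒ L₀.
h=∫h₀ ⇒ L = L₀·Dx.
L = (1 + 6·x + 6·x^2)·Dx^2 + (1 + 5·x + 9·x^2 + 6·x^3)·Dx^3  (order 3).
h: a_k = 0, 0, 6, -2, 0, 9/5, -18/5, 36/7, …
ICs: h(0) = 0, h′(0) = 0, h′′(0) = 12.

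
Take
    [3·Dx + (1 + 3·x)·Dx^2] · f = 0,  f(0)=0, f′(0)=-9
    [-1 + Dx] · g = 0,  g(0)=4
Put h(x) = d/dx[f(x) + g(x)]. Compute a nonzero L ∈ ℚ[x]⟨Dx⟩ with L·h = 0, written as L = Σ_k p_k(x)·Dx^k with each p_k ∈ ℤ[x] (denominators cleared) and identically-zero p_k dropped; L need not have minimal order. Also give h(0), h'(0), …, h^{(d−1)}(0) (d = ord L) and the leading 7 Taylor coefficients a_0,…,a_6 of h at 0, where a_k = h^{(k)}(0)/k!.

L = (-21 - 9·x) + (17 - 6·x - 9·x^2)·Dx + (4 + 15·x + 9·x^2)·Dx^2  (order 2).
h: a_k = -5, 31, -79, 731/3, -4373/6, 65611/30, -1180979/180, …
ICs: h(0) = -5, h′(0) = 31.

f: a_k = 0, -9, 27/2, -27, 243/4, -729/5, 729/2, …
g: a_k = 4, 4, 2, 2/3, 1/6, 1/30, 1/180, …
Sum ⇒ L₀ = lclm(L_f,L_g) in ℚ(x)⟨Dx⟩.
Differentiate: ansatz ord ≤ ord L₀ ⇒ L.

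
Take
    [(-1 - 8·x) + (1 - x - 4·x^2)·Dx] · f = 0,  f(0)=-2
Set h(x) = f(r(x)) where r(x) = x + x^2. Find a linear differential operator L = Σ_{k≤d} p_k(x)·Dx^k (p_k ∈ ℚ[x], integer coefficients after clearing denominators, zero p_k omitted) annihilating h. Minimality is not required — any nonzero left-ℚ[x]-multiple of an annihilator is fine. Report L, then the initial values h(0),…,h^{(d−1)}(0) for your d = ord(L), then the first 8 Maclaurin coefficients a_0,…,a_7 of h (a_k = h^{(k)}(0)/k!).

L = (1 + 10·x + 24·x^2 + 16·x^3) + (-1 + x + 5·x^2 + 8·x^3 + 4·x^4)·Dx  (order 1).
h: a_k = -2, -2, -12, -38, -122, -416, -1378, -4586, …
ICs: h(0) = -2.

f: a_k = -2, -2, -10, -18, -58, -130, -362, -882, …
h₀=f(r): pull back L_f along r ⇒ L₀.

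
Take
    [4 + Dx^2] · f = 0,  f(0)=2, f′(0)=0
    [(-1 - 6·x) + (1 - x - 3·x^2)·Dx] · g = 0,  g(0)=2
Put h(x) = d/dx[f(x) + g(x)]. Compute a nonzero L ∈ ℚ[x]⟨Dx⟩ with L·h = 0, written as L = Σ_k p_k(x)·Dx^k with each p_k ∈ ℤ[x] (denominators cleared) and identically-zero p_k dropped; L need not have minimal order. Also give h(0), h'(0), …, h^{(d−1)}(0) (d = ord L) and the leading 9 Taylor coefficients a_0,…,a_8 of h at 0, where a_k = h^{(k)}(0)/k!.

L = (976 + 5056·x + 17104·x^2 + 11760·x^3 + 18720·x^4 + 3888·x^5 + 3888·x^6) + (-92 - 516·x + 372·x^2 + 1232·x^3 + 2280·x^4 + 3240·x^5 + 1512·x^6 + 1296·x^7)·Dx + (244 + 1264·x + 4276·x^2 + 2940·x^3 + 4680·x^4 + 972·x^5 + 972·x^6)·Dx^2 + (-23 - 129·x + 93·x^2 + 308·x^3 + 570·x^4 + 810·x^5 + 378·x^6 + 324·x^7)·Dx^3  (order 3).
h: a_k = 2, 8, 42, 472/3, 400, 17444/15, 3038, 2560352/315, 20862, …
ICs: h(0) = 2, h′(0) = 8, h′′(0) = 84.

f: a_k = 2, 0, -4, 0, 4/3, 0, -8/45, 0, 4/315, …
g: a_k = 2, 2, 8, 14, 38, 80, 194, 434, 1016, …
Sum ⇒ L₀ = lclm(L_f,L_g) in ℚ(x)⟨Dx⟩.
h₀' ⇒ L via d/dx closure of L₀.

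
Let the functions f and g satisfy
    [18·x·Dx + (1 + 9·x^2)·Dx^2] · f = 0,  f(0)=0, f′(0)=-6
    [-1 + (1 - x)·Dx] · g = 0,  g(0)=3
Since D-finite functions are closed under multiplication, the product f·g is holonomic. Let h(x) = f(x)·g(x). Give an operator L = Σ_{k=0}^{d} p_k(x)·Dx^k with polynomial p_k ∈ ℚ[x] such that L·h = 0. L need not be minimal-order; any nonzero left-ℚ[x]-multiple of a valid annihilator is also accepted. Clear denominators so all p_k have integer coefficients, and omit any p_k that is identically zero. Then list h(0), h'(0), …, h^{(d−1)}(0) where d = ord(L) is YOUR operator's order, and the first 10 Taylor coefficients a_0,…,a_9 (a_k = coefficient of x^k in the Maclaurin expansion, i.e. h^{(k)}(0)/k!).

L = 18·x + (2 - 18·x + 36·x^2)·Dx + (-1 + x - 9·x^2 + 9·x^3)·Dx^2  (order 2).
h: a_k = 0, -18, -18, 36, 36, -1278/5, -1278/5, 56664/35, 56664/35, -402606/35, …
ICs: h(0) = 0, h′(0) = -18.

f: a_k = 0, -6, 0, 18, 0, -486/5, 0, 4374/7, 0, -4374, …
g: a_k = 3, 3, 3, 3, 3, 3, 3, 3, 3, 3, …
Sym-product of L_f,L_g gives L₀ (≤ ord 2).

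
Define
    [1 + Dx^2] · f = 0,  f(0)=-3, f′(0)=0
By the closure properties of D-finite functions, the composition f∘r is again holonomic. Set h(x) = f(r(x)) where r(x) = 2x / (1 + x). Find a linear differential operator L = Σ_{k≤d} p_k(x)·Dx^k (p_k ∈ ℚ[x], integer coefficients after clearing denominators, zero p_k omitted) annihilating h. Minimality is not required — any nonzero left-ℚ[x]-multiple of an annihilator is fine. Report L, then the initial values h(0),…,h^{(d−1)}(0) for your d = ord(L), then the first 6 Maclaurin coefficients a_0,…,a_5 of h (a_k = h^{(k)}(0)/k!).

f: a_k = -3, 0, 3/2, 0, -1/8, 0, …
h₀=f(r): pull back L_f along r ⇒ L₀.
L = 4 + (2 + 6·x + 6·x^2 + 2·x^3)·Dx + (1 + 4·x + 6·x^2 + 4·x^3 + x^4)·Dx^2  (order 2).
h: a_k = -3, 0, 6, -12, 16, -16, …
ICs: h(0) = -3, h′(0) = 0.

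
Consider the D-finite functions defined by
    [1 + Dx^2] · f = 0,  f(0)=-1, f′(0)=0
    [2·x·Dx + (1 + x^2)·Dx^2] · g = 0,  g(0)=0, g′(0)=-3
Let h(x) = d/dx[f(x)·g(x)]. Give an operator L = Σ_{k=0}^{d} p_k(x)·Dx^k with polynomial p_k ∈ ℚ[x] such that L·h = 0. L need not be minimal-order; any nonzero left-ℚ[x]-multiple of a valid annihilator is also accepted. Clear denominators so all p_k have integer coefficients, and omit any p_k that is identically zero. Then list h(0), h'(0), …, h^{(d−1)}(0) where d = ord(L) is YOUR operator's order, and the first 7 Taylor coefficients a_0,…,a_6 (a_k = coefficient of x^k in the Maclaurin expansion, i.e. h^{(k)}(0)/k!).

f: a_k = -1, 0, 1/2, 0, -1/24, 0, 1/720, …
g: a_k = 0, -3, 0, 1, 0, -3/5, 0, …
Sym-product of L_f,L_g gives L₀ (≤ ord 4).
Derive L from L₀ (diff closure).
L = (110 + 294·x^2 + 461·x^4 + 96·x^6 + 12·x^8 + 2·x^10 + x^12) + (68·x + 284·x^3 + 280·x^5 + 80·x^7 + 20·x^9 + 4·x^11)·Dx + (120 + 340·x^2 + 534·x^4 + 148·x^6 + 32·x^8 + 8·x^10 + 2·x^12)·Dx^2 + (68·x + 284·x^3 + 280·x^5 + 80·x^7 + 20·x^9 + 4·x^11)·Dx^3 + (10 + 46·x^2 + 73·x^4 + 52·x^6 + 20·x^8 + 6·x^10 + x^12)·Dx^4  (order 4).
h: a_k = 3, 0, -15/2, 0, 49/8, 0, -1301/240, …
ICs: h(0) = 3, h′(0) = 0, h′′(0) = -15, h′′′(0) = 0.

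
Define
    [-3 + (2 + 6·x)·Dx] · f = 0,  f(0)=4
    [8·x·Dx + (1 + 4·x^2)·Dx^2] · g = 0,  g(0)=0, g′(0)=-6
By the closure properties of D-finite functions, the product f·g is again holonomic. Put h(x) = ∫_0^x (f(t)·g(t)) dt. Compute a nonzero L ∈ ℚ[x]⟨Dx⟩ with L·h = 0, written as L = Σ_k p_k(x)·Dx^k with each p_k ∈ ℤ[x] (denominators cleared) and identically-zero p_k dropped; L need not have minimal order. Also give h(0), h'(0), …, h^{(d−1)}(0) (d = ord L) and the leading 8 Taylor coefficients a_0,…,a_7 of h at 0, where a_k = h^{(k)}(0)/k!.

L = (27 - 48·x - 36·x^2)·Dx + (-12 - 4·x + 144·x^2 + 144·x^3)·Dx^2 + (4 + 24·x + 52·x^2 + 96·x^3 + 144·x^4)·Dx^3  (order 3).
h: a_k = 0, 0, -12, -12, 59/4, 3/2, -983/160, -35307/1120, …
ICs: h(0) = 0, h′(0) = 0, h′′(0) = -24.

f: a_k = 4, 6, -9/2, 27/4, -405/32, 1701/64, -15309/256, 72171/512, …
g: a_k = 0, -6, 0, 8, 0, -96/5, 0, 384/7, …
L₀ := L_f ⊗_s L_g (sym. prod.), ord ≤ 2.
Integrate: L := L₀·Dx.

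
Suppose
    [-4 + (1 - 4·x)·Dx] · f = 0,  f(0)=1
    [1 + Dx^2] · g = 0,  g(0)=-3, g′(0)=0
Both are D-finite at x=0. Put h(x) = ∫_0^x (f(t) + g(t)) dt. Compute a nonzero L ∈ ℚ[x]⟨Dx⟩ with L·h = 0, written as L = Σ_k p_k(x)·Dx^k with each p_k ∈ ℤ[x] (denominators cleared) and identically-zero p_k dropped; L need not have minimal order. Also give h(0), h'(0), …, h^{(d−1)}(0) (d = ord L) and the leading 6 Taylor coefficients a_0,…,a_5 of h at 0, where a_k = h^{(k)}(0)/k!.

L = (388 - 32·x + 64·x^2)·Dx + (-33 + 140·x - 48·x^2 + 64·x^3)·Dx^2 + (388 - 32·x + 64·x^2)·Dx^3 + (-33 + 140·x - 48·x^2 + 64·x^3)·Dx^4  (order 4).
h: a_k = 0, -2, 2, 35/6, 16, 2047/40, …
ICs: h(0) = 0, h′(0) = -2, h′′(0) = 4, h′′′(0) = 35.

f: a_k = 1, 4, 16, 64, 256, 1024, …
g: a_k = -3, 0, 3/2, 0, -1/8, 0, …
Sum ⇒ L₀ = lclm(L_f,L_g) in ℚ(x)⟨Dx⟩.
Integrate: L := L₀·Dx.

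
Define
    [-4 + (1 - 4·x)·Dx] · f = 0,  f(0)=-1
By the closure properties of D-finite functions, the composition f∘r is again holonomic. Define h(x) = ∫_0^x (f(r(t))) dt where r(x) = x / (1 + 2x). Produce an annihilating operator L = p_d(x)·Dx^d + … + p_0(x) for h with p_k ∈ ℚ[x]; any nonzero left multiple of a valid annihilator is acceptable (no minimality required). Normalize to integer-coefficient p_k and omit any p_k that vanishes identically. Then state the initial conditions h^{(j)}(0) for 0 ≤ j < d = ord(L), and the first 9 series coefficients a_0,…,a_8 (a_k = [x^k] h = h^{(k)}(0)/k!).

L = 4·Dx + (-1 + 4·x^2)·Dx^2  (order 2).
h: a_k = 0, -1, -2, -8/3, -4, -32/5, -32/3, -128/7, -32, …
ICs: h(0) = 0, h′(0) = -1.

f: a_k = -1, -4, -16, -64, -256, -1024, -4096, -16384, -65536, …
L₀ from L_f via x↦r, Dx↦r'^{-1}Dx.
∫: right-multiply L₀ by Dx.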